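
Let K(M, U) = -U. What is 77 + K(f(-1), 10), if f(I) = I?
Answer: 67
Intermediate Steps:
77 + K(f(-1), 10) = 77 - 1*10 = 77 - 10 = 67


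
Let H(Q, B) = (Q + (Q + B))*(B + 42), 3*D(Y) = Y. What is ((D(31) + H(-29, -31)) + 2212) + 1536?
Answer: 8338/3 ≈ 2779.3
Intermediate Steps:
D(Y) = Y/3
H(Q, B) = (42 + B)*(B + 2*Q) (H(Q, B) = (Q + (B + Q))*(42 + B) = (B + 2*Q)*(42 + B) = (42 + B)*(B + 2*Q))
((D(31) + H(-29, -31)) + 2212) + 1536 = (((⅓)*31 + ((-31)² + 42*(-31) + 84*(-29) + 2*(-31)*(-29))) + 2212) + 1536 = ((31/3 + (961 - 1302 - 2436 + 1798)) + 2212) + 1536 = ((31/3 - 979) + 2212) + 1536 = (-2906/3 + 2212) + 1536 = 3730/3 + 1536 = 8338/3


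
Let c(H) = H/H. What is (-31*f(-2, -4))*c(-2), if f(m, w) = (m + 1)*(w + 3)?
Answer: -31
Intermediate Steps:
f(m, w) = (1 + m)*(3 + w)
c(H) = 1
(-31*f(-2, -4))*c(-2) = -31*(3 - 4 + 3*(-2) - 2*(-4))*1 = -31*(3 - 4 - 6 + 8)*1 = -31*1*1 = -31*1 = -31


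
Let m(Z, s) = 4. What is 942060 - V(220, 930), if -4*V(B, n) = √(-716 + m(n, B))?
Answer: 942060 + I*√178/2 ≈ 9.4206e+5 + 6.6708*I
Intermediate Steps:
V(B, n) = -I*√178/2 (V(B, n) = -√(-716 + 4)/4 = -I*√178/2)
942060 - V(220, 930) = 942060 - (-1)*I*√178/2 = 942060 + I*√178/2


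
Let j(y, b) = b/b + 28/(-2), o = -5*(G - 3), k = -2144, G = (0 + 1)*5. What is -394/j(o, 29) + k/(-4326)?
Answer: 866158/28119 ≈ 30.803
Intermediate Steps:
G = 5 (G = 1*5 = 5)
o = -10 (o = -5*(5 - 3) = -5*2 = -10)
j(y, b) = -13 (j(y, b) = 1 + 28*(-½) = 1 - 14 = -13)
-394/j(o, 29) + k/(-4326) = -394/(-13) - 2144/(-4326) = -394*(-1/13) - 2144*(-1/4326) = 394/13 + 1072/2163 = 866158/28119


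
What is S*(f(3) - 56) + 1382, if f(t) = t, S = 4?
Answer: 1170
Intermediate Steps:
S*(f(3) - 56) + 1382 = 4*(3 - 56) + 1382 = 4*(-53) + 1382 = -212 + 1382 = 1170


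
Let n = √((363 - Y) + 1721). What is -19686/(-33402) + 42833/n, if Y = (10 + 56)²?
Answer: 3281/5567 - 42833*I*√142/568 ≈ 0.58937 - 898.62*I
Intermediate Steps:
Y = 4356 (Y = 66² = 4356)
n = 4*I*√142 (n = √((363 - 1*4356) + 1721) = √((363 - 4356) + 1721) = √(-3993 + 1721) = √(-2272) = 4*I*√142 ≈ 47.666*I)
-19686/(-33402) + 42833/n = -19686/(-33402) + 42833/((4*I*√142)) = -19686*(-1/33402) + 42833*(-I*√142/568) = 3281/5567 - 42833*I*√142/568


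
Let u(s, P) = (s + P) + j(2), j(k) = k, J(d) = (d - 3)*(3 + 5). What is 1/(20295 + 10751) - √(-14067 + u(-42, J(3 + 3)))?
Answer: 1/31046 - I*√14083 ≈ 3.221e-5 - 118.67*I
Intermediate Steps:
J(d) = -24 + 8*d (J(d) = (-3 + d)*8 = -24 + 8*d)
u(s, P) = 2 + P + s (u(s, P) = (s + P) + 2 = (P + s) + 2 = 2 + P + s)
1/(20295 + 10751) - √(-14067 + u(-42, J(3 + 3))) = 1/(20295 + 10751) - √(-14067 + (2 + (-24 + 8*(3 + 3)) - 42)) = 1/31046 - √(-14067 + (2 + (-24 + 8*6) - 42)) = 1/31046 - √(-14067 + (2 + (-24 + 48) - 42)) = 1/31046 - √(-14067 + (2 + 24 - 42)) = 1/31046 - √(-14067 - 16) = 1/31046 - √(-14083) = 1/31046 - I*√14083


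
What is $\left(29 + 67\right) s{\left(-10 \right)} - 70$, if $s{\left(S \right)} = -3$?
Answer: $-358$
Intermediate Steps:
$\left(29 + 67\right) s{\left(-10 \right)} - 70 = \left(29 + 67\right) \left(-3\right) - 70 = 96 \left(-3\right) - 70 = -288 - 70 = -358$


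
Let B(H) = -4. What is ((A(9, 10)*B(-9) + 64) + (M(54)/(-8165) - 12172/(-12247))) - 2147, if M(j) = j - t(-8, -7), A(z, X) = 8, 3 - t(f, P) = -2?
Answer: -211394352548/99996755 ≈ -2114.0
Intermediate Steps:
t(f, P) = 5 (t(f, P) = 3 - 1*(-2) = 3 + 2 = 5)
M(j) = -5 + j (M(j) = j - 1*5 = j - 5 = -5 + j)
((A(9, 10)*B(-9) + 64) + (M(54)/(-8165) - 12172/(-12247))) - 2147 = ((8*(-4) + 64) + ((-5 + 54)/(-8165) - 12172/(-12247))) - 2147 = ((-32 + 64) + (49*(-1/8165) - 12172*(-1/12247))) - 2147 = (32 + (-49/8165 + 12172/12247)) - 2147 = (32 + 98784277/99996755) - 2147 = 3298680437/99996755 - 2147 = -211394352548/99996755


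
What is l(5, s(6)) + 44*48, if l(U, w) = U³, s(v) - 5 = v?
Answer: 2237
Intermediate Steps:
s(v) = 5 + v
l(5, s(6)) + 44*48 = 5³ + 44*48 = 125 + 2112 = 2237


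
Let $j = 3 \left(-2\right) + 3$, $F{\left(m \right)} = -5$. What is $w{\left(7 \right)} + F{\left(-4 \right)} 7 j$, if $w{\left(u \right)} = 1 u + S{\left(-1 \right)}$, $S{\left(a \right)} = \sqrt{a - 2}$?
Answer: $112 + i \sqrt{3} \approx 112.0 + 1.732 i$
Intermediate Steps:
$S{\left(a \right)} = \sqrt{-2 + a}$
$w{\left(u \right)} = u + i \sqrt{3}$ ($w{\left(u \right)} = 1 u + \sqrt{-2 - 1} = u + \sqrt{-3} = u + i \sqrt{3}$)
$j = -3$ ($j = -6 + 3 = -3$)
$w{\left(7 \right)} + F{\left(-4 \right)} 7 j = \left(7 + i \sqrt{3}\right) + \left(-5\right) 7 \left(-3\right) = \left(7 + i \sqrt{3}\right) - -105 = \left(7 + i \sqrt{3}\right) + 105 = 112 + i \sqrt{3}$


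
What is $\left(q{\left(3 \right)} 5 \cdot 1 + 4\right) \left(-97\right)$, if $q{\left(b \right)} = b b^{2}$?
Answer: $-13483$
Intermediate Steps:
$q{\left(b \right)} = b^{3}$
$\left(q{\left(3 \right)} 5 \cdot 1 + 4\right) \left(-97\right) = \left(3^{3} \cdot 5 \cdot 1 + 4\right) \left(-97\right) = \left(27 \cdot 5 \cdot 1 + 4\right) \left(-97\right) = \left(135 \cdot 1 + 4\right) \left(-97\right) = \left(135 + 4\right) \left(-97\right) = 139 \left(-97\right) = -13483$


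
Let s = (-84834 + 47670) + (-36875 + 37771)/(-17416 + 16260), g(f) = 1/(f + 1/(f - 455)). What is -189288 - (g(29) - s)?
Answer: -808440379870/3570017 ≈ -2.2645e+5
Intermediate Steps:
g(f) = 1/(f + 1/(-455 + f))
s = -10740620/289 (s = -37164 + 896/(-1156) = -37164 + 896*(-1/1156) = -37164 - 224/289 = -10740620/289 ≈ -37165.)
-189288 - (g(29) - s) = -189288 - ((-455 + 29)/(1 + 29**2 - 455*29) - 1*(-10740620/289)) = -189288 - (-426/(1 + 841 - 13195) + 10740620/289) = -189288 - (-426/(-12353) + 10740620/289) = -189288 - (-1/12353*(-426) + 10740620/289) = -189288 - (426/12353 + 10740620/289) = -189288 - 1*132679001974/3570017 = -189288 - 132679001974/3570017 = -808440379870/3570017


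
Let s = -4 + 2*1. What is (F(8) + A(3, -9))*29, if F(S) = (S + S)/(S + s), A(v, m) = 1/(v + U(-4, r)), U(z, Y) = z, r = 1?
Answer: 145/3 ≈ 48.333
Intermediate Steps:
s = -2 (s = -4 + 2 = -2)
A(v, m) = 1/(-4 + v) (A(v, m) = 1/(v - 4) = 1/(-4 + v))
F(S) = 2*S/(-2 + S) (F(S) = (S + S)/(S - 2) = (2*S)/(-2 + S) = 2*S/(-2 + S))
(F(8) + A(3, -9))*29 = (2*8/(-2 + 8) + 1/(-4 + 3))*29 = (2*8/6 + 1/(-1))*29 = (2*8*(1/6) - 1)*29 = (8/3 - 1)*29 = (5/3)*29 = 145/3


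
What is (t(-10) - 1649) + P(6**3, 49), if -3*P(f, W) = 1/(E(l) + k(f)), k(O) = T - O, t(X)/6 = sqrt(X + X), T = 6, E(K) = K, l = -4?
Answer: -1058657/642 + 12*I*sqrt(5) ≈ -1649.0 + 26.833*I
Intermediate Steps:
t(X) = 6*sqrt(2)*sqrt(X) (t(X) = 6*sqrt(X + X) = 6*sqrt(2*X) = 6*(sqrt(2)*sqrt(X)) = 6*sqrt(2)*sqrt(X))
k(O) = 6 - O
P(f, W) = -1/(3*(2 - f)) (P(f, W) = -1/(3*(-4 + (6 - f))) = -1/(3*(2 - f)))
(t(-10) - 1649) + P(6**3, 49) = (6*sqrt(2)*sqrt(-10) - 1649) + 1/(3*(-2 + 6**3)) = (6*sqrt(2)*(I*sqrt(10)) - 1649) + 1/(3*(-2 + 216)) = (12*I*sqrt(5) - 1649) + (1/3)/214 = (-1649 + 12*I*sqrt(5)) + (1/3)*(1/214) = (-1649 + 12*I*sqrt(5)) + 1/642 = -1058657/642 + 12*I*sqrt(5)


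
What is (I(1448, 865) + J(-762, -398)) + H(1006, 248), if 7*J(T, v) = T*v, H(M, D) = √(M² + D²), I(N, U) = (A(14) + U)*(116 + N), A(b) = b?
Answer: 9926568/7 + 2*√268385 ≈ 1.4191e+6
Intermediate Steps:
I(N, U) = (14 + U)*(116 + N)
H(M, D) = √(D² + M²)
J(T, v) = T*v/7 (J(T, v) = (T*v)/7 = T*v/7)
(I(1448, 865) + J(-762, -398)) + H(1006, 248) = ((1624 + 14*1448 + 116*865 + 1448*865) + (⅐)*(-762)*(-398)) + √(248² + 1006²) = ((1624 + 20272 + 100340 + 1252520) + 303276/7) + √(61504 + 1012036) = (1374756 + 303276/7) + √1073540 = 9926568/7 + 2*√268385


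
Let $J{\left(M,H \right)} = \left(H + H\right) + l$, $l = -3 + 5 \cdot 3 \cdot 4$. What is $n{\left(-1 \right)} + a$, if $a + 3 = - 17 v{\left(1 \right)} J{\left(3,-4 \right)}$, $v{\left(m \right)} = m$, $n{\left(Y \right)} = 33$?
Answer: $-803$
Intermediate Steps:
$l = 57$ ($l = -3 + 15 \cdot 4 = -3 + 60 = 57$)
$J{\left(M,H \right)} = 57 + 2 H$ ($J{\left(M,H \right)} = \left(H + H\right) + 57 = 2 H + 57 = 57 + 2 H$)
$a = -836$ ($a = -3 + \left(-17\right) 1 \left(57 + 2 \left(-4\right)\right) = -3 - 17 \left(57 - 8\right) = -3 - 833 = -836$)
$n{\left(-1 \right)} + a = 33 - 836 = -803$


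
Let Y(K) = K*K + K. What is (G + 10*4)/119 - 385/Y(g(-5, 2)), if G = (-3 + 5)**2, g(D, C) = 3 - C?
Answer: -45727/238 ≈ -192.13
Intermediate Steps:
G = 4 (G = 2**2 = 4)
Y(K) = K + K**2 (Y(K) = K**2 + K = K + K**2)
(G + 10*4)/119 - 385/Y(g(-5, 2)) = (4 + 10*4)/119 - 385*1/((1 + (3 - 1*2))*(3 - 1*2)) = (4 + 40)*(1/119) - 385*1/((1 + (3 - 2))*(3 - 2)) = 44*(1/119) - 385/(1 + 1) = 44/119 - 385/(1*2) = 44/119 - 385/2 = -45727/238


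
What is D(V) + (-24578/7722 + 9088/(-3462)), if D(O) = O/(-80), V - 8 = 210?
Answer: -760385113/89111880 ≈ -8.5329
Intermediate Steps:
V = 218 (V = 8 + 210 = 218)
D(O) = -O/80 (D(O) = O*(-1/80) = -O/80)
D(V) + (-24578/7722 + 9088/(-3462)) = -1/80*218 + (-24578/7722 + 9088/(-3462)) = -109/40 + (-24578*1/7722 + 9088*(-1/3462)) = -109/40 + (-12289/3861 - 4544/1731) = -109/40 - 12938881/2227797 = -760385113/89111880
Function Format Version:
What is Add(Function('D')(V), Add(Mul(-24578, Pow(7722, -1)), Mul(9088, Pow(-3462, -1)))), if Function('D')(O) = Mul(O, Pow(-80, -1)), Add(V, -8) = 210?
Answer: Rational(-760385113, 89111880) ≈ -8.5329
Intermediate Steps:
V = 218 (V = Add(8, 210) = 218)
Function('D')(O) = Mul(Rational(-1, 80), O) (Function('D')(O) = Mul(O, Rational(-1, 80)) = Mul(Rational(-1, 80), O))
Add(Function('D')(V), Add(Mul(-24578, Pow(7722, -1)), Mul(9088, Pow(-3462, -1)))) = Add(Mul(Rational(-1, 80), 218), Add(Mul(-24578, Pow(7722, -1)), Mul(9088, Pow(-3462, -1)))) = Add(Rational(-109, 40), Add(Mul(-24578, Rational(1, 7722)), Mul(9088, Rational(-1, 3462)))) = Add(Rational(-109, 40), Add(Rational(-12289, 3861), Rational(-4544, 1731))) = Add(Rational(-109, 40), Rational(-12938881, 2227797)) = Rational(-760385113, 89111880)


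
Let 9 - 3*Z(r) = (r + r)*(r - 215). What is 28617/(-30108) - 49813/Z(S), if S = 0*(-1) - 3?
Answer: 495792881/4345588 ≈ 114.09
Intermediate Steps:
S = -3 (S = 0 - 3 = -3)
Z(r) = 3 - 2*r*(-215 + r)/3 (Z(r) = 3 - (r + r)*(r - 215)/3 = 3 - 2*r*(-215 + r)/3)
28617/(-30108) - 49813/Z(S) = 28617/(-30108) - 49813/(3 - 2/3*(-3)**2 + (430/3)*(-3)) = 28617*(-1/30108) - 49813/(3 - 2/3*9 - 430) = -9539/10036 - 49813/(3 - 6 - 430) = -9539/10036 - 49813/(-433) = -9539/10036 - 49813*(-1/433) = -9539/10036 + 49813/433 = 495792881/4345588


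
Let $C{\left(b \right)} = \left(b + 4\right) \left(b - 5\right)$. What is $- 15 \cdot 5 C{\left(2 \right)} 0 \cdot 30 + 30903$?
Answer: $30903$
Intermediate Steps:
$C{\left(b \right)} = \left(-5 + b\right) \left(4 + b\right)$ ($C{\left(b \right)} = \left(4 + b\right) \left(-5 + b\right) = \left(-5 + b\right) \left(4 + b\right)$)
$- 15 \cdot 5 C{\left(2 \right)} 0 \cdot 30 + 30903 = - 15 \cdot 5 \left(-20 + 2^{2} - 2\right) 0 \cdot 30 + 30903 = - 15 \cdot 5 \left(-20 + 4 - 2\right) 0 \cdot 30 + 30903 = - 15 \cdot 5 \left(-18\right) 0 \cdot 30 + 30903 = - 15 \left(\left(-90\right) 0\right) 30 + 30903 = \left(-15\right) 0 \cdot 30 + 30903 = 0 \cdot 30 + 30903 = 0 + 30903 = 30903$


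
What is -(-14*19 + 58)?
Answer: 208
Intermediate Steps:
-(-14*19 + 58) = -(-266 + 58) = -1*(-208) = 208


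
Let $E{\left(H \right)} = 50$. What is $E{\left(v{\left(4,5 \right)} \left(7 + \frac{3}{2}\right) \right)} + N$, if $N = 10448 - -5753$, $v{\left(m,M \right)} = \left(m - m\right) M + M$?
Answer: $16251$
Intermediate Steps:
$v{\left(m,M \right)} = M$ ($v{\left(m,M \right)} = 0 M + M = 0 + M = M$)
$N = 16201$ ($N = 10448 + 5753 = 16201$)
$E{\left(v{\left(4,5 \right)} \left(7 + \frac{3}{2}\right) \right)} + N = 50 + 16201 = 16251$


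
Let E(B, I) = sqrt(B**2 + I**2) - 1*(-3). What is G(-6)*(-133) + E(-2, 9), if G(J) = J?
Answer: 801 + sqrt(85) ≈ 810.22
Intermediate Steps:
E(B, I) = 3 + sqrt(B**2 + I**2) (E(B, I) = sqrt(B**2 + I**2) + 3 = 3 + sqrt(B**2 + I**2))
G(-6)*(-133) + E(-2, 9) = -6*(-133) + (3 + sqrt((-2)**2 + 9**2)) = 798 + (3 + sqrt(4 + 81)) = 798 + (3 + sqrt(85)) = 801 + sqrt(85)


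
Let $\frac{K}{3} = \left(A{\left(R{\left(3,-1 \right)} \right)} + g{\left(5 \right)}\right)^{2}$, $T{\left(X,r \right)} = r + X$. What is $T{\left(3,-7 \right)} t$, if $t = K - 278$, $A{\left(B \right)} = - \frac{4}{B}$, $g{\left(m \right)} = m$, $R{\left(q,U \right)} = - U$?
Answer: $1100$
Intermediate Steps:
$T{\left(X,r \right)} = X + r$
$K = 3$ ($K = 3 \left(- \frac{4}{\left(-1\right) \left(-1\right)} + 5\right)^{2} = 3 \left(- \frac{4}{1} + 5\right)^{2} = 3 \left(\left(-4\right) 1 + 5\right)^{2} = 3 \left(-4 + 5\right)^{2} = 3 \cdot 1^{2} = 3 \cdot 1 = 3$)
$t = -275$ ($t = 3 - 278 = -275$)
$T{\left(3,-7 \right)} t = \left(3 - 7\right) \left(-275\right) = \left(-4\right) \left(-275\right) = 1100$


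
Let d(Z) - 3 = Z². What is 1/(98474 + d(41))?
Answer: 1/100158 ≈ 9.9842e-6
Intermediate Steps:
d(Z) = 3 + Z²
1/(98474 + d(41)) = 1/(98474 + (3 + 41²)) = 1/(98474 + (3 + 1681)) = 1/(98474 + 1684) = 1/100158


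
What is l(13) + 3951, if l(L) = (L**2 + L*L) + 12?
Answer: 4301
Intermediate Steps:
l(L) = 12 + 2*L**2 (l(L) = (L**2 + L**2) + 12 = 2*L**2 + 12 = 12 + 2*L**2)
l(13) + 3951 = (12 + 2*13**2) + 3951 = (12 + 2*169) + 3951 = (12 + 338) + 3951 = 350 + 3951 = 4301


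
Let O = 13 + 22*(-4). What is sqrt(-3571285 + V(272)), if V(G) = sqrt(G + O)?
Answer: sqrt(-3571285 + sqrt(197)) ≈ 1889.8*I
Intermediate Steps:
O = -75 (O = 13 - 88 = -75)
V(G) = sqrt(-75 + G) (V(G) = sqrt(G - 75) = sqrt(-75 + G))
sqrt(-3571285 + V(272)) = sqrt(-3571285 + sqrt(-75 + 272)) = sqrt(-3571285 + sqrt(197))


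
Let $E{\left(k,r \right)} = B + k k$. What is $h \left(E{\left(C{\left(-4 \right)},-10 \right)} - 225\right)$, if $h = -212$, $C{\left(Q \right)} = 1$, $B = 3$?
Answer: $46852$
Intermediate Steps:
$E{\left(k,r \right)} = 3 + k^{2}$ ($E{\left(k,r \right)} = 3 + k k = 3 + k^{2}$)
$h \left(E{\left(C{\left(-4 \right)},-10 \right)} - 225\right) = - 212 \left(\left(3 + 1^{2}\right) - 225\right) = - 212 \left(\left(3 + 1\right) - 225\right) = - 212 \left(4 - 225\right) = \left(-212\right) \left(-221\right) = 46852$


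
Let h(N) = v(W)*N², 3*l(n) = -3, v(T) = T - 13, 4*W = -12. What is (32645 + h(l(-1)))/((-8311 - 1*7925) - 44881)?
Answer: -32629/61117 ≈ -0.53388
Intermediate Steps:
W = -3 (W = (¼)*(-12) = -3)
v(T) = -13 + T
l(n) = -1 (l(n) = (⅓)*(-3) = -1)
h(N) = -16*N² (h(N) = (-13 - 3)*N² = -16*N²)
(32645 + h(l(-1)))/((-8311 - 1*7925) - 44881) = (32645 - 16*(-1)²)/((-8311 - 1*7925) - 44881) = (32645 - 16*1)/((-8311 - 7925) - 44881) = (32645 - 16)/(-16236 - 44881) = 32629/(-61117) = 32629*(-1/61117) = -32629/61117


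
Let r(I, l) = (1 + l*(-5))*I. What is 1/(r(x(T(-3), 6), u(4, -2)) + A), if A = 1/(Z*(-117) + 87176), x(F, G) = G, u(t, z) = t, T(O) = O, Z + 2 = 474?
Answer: -31952/3642527 ≈ -0.0087719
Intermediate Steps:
Z = 472 (Z = -2 + 474 = 472)
r(I, l) = I*(1 - 5*l) (r(I, l) = (1 - 5*l)*I = I*(1 - 5*l))
A = 1/31952 (A = 1/(472*(-117) + 87176) = 1/(-55224 + 87176) = 1/31952 ≈ 3.1297e-5)
1/(r(x(T(-3), 6), u(4, -2)) + A) = 1/(6*(1 - 5*4) + 1/31952) = 1/(6*(1 - 20) + 1/31952) = 1/(6*(-19) + 1/31952) = 1/(-114 + 1/31952) = 1/(-3642527/31952) = -31952/3642527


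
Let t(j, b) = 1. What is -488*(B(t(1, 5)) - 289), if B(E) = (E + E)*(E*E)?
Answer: 140056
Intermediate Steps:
B(E) = 2*E**3 (B(E) = (2*E)*E**2 = 2*E**3)
-488*(B(t(1, 5)) - 289) = -488*(2*1**3 - 289) = -488*(2*1 - 289) = -488*(2 - 289) = -488*(-287) = 140056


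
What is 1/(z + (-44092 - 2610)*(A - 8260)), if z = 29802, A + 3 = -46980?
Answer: 1/2579988388 ≈ 3.8760e-10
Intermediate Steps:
A = -46983 (A = -3 - 46980 = -46983)
1/(z + (-44092 - 2610)*(A - 8260)) = 1/(29802 + (-44092 - 2610)*(-46983 - 8260)) = 1/(29802 - 46702*(-55243)) = 1/(29802 + 2579958586) = 1/2579988388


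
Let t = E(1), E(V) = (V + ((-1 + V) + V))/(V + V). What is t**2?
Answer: 1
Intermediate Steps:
E(V) = (-1 + 3*V)/(2*V) (E(V) = (V + (-1 + 2*V))/((2*V)) = (-1 + 3*V)*(1/(2*V)) = (-1 + 3*V)/(2*V))
t = 1 (t = (1/2)*(-1 + 3*1)/1 = (1/2)*1*(-1 + 3) = (1/2)*1*2 = 1)
t**2 = 1**2 = 1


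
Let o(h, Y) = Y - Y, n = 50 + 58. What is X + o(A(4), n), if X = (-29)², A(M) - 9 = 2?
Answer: 841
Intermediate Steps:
n = 108
A(M) = 11 (A(M) = 9 + 2 = 11)
X = 841
o(h, Y) = 0
X + o(A(4), n) = 841 + 0 = 841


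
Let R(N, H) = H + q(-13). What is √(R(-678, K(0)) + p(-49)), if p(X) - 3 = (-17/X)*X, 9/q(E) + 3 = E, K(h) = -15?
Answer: I*√473/4 ≈ 5.4371*I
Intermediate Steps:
q(E) = 9/(-3 + E)
R(N, H) = -9/16 + H (R(N, H) = H + 9/(-3 - 13) = H + 9/(-16) = H + 9*(-1/16) = H - 9/16 = -9/16 + H)
p(X) = -14 (p(X) = 3 + (-17/X)*X = 3 - 17 = -14)
√(R(-678, K(0)) + p(-49)) = √((-9/16 - 15) - 14) = √(-249/16 - 14) = √(-473/16) = I*√473/4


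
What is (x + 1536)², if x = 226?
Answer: 3104644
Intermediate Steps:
(x + 1536)² = (226 + 1536)² = 1762² = 3104644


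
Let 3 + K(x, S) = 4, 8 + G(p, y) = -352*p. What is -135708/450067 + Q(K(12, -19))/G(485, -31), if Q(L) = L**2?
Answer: -23169605491/76839038776 ≈ -0.30153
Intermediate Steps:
G(p, y) = -8 - 352*p
K(x, S) = 1 (K(x, S) = -3 + 4 = 1)
-135708/450067 + Q(K(12, -19))/G(485, -31) = -135708/450067 + 1**2/(-8 - 352*485) = -135708*1/450067 + 1/(-8 - 170720) = -135708/450067 + 1/(-170728) = -135708/450067 + 1*(-1/170728) = -135708/450067 - 1/170728 = -23169605491/76839038776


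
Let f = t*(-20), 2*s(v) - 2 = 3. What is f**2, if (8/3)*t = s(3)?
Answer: 5625/16 ≈ 351.56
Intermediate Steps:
s(v) = 5/2 (s(v) = 1 + (1/2)*3 = 1 + 3/2 = 5/2)
t = 15/16 (t = (3/8)*(5/2) = 15/16 ≈ 0.93750)
f = -75/4 (f = (15/16)*(-20) = -75/4 ≈ -18.750)
f**2 = (-75/4)**2 = 5625/16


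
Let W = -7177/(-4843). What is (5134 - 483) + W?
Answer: 22531970/4843 ≈ 4652.5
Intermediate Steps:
W = 7177/4843 (W = -7177*(-1/4843) = 7177/4843 ≈ 1.4819)
(5134 - 483) + W = (5134 - 483) + 7177/4843 = 4651 + 7177/4843 = 22531970/4843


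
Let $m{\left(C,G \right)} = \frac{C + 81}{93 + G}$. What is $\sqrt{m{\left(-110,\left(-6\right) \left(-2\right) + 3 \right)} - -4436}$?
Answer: $\frac{\sqrt{1437177}}{18} \approx 66.601$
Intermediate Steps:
$m{\left(C,G \right)} = \frac{81 + C}{93 + G}$
$\sqrt{m{\left(-110,\left(-6\right) \left(-2\right) + 3 \right)} - -4436} = \sqrt{\frac{81 - 110}{93 + \left(\left(-6\right) \left(-2\right) + 3\right)} - -4436} = \sqrt{\frac{1}{93 + \left(12 + 3\right)} \left(-29\right) + 4436} = \sqrt{\frac{1}{93 + 15} \left(-29\right) + 4436} = \sqrt{\frac{1}{108} \left(-29\right) + 4436} = \sqrt{- \frac{29}{108} + 4436} = \sqrt{\frac{479059}{108}} = \frac{\sqrt{1437177}}{18}$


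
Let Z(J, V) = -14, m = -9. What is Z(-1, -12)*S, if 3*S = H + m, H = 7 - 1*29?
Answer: 434/3 ≈ 144.67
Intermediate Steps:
H = -22 (H = 7 - 29 = -22)
S = -31/3 (S = (-22 - 9)/3 = (1/3)*(-31) = -31/3 ≈ -10.333)
Z(-1, -12)*S = -14*(-31/3) = 434/3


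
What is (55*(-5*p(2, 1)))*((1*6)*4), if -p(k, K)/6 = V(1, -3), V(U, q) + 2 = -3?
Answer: -198000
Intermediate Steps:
V(U, q) = -5 (V(U, q) = -2 - 3 = -5)
p(k, K) = 30 (p(k, K) = -6*(-5) = 30)
(55*(-5*p(2, 1)))*((1*6)*4) = (55*(-5*30))*((1*6)*4) = (55*(-150))*(6*4) = -8250*24 = -198000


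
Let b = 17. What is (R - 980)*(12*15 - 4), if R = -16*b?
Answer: -220352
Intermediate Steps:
R = -272 (R = -16*17 = -272)
(R - 980)*(12*15 - 4) = (-272 - 980)*(12*15 - 4) = -1252*(180 - 4) = -1252*176 = -220352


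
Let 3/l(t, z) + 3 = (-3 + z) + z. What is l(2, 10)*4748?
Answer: 7122/7 ≈ 1017.4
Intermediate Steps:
l(t, z) = 3/(-6 + 2*z) (l(t, z) = 3/(-3 + ((-3 + z) + z)) = 3/(-3 + (-3 + 2*z)) = 3/(-6 + 2*z))
l(2, 10)*4748 = (3/(2*(-3 + 10)))*4748 = ((3/2)/7)*4748 = ((3/2)*(1/7))*4748 = (3/14)*4748 = 7122/7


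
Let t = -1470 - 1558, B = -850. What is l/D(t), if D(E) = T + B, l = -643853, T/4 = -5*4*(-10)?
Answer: 643853/50 ≈ 12877.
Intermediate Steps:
T = 800 (T = 4*(-5*4*(-10)) = 4*(-20*(-10)) = 4*200 = 800)
t = -3028
D(E) = -50 (D(E) = 800 - 850 = -50)
l/D(t) = -643853/(-50) = -643853*(-1/50) = 643853/50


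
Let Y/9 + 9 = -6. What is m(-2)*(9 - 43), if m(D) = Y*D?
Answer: -9180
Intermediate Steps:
Y = -135 (Y = -81 + 9*(-6) = -81 - 54 = -135)
m(D) = -135*D
m(-2)*(9 - 43) = (-135*(-2))*(9 - 43) = 270*(-34) = -9180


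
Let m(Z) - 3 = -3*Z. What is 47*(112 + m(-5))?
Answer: 6110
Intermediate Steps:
m(Z) = 3 - 3*Z
47*(112 + m(-5)) = 47*(112 + (3 - 3*(-5))) = 47*(112 + (3 + 15)) = 47*(112 + 18) = 47*130 = 6110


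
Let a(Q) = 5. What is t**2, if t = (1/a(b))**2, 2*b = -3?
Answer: 1/625 ≈ 0.0016000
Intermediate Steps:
b = -3/2 (b = (1/2)*(-3) = -3/2 ≈ -1.5000)
t = 1/25 (t = (1/5)**2 = 1/25 ≈ 0.040000)
t**2 = (1/25)**2 = 1/625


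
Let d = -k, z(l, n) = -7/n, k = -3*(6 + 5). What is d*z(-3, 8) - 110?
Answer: -1111/8 ≈ -138.88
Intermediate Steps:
k = -33 (k = -3*11 = -33)
d = 33 (d = -1*(-33) = 33)
d*z(-3, 8) - 110 = 33*(-7/8) - 110 = -231/8 - 110 = -1111/8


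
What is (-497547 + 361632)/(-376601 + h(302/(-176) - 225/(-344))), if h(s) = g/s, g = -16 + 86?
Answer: 13002535/36034469 ≈ 0.36084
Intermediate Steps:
g = 70
h(s) = 70/s
(-497547 + 361632)/(-376601 + h(302/(-176) - 225/(-344))) = (-497547 + 361632)/(-376601 + 70/(302/(-176) - 225/(-344))) = -135915/(-376601 + 70/(302*(-1/176) - 225*(-1/344))) = -135915/(-376601 + 70/(-151/88 + 225/344)) = -135915/(-376601 + 70/(-2009/1892)) = -135915/(-376601 + 70*(-1892/2009)) = -135915/(-376601 - 18920/287) = -135915/(-108103407/287) = -135915*(-287/108103407) = 13002535/36034469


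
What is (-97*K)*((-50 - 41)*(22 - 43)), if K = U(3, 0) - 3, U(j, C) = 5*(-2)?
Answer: 2409771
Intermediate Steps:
U(j, C) = -10
K = -13 (K = -10 - 3 = -13)
(-97*K)*((-50 - 41)*(22 - 43)) = (-97*(-13))*((-50 - 41)*(22 - 43)) = 1261*(-91*(-21)) = 1261*1911 = 2409771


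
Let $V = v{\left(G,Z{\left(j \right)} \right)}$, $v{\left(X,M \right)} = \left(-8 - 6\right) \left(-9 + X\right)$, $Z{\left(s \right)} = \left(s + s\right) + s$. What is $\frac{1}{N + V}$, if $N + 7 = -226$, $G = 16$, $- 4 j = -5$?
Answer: $- \frac{1}{331} \approx -0.0030211$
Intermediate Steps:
$j = \frac{5}{4}$ ($j = \left(- \frac{1}{4}\right) \left(-5\right) = \frac{5}{4} \approx 1.25$)
$N = -233$ ($N = -7 - 226 = -233$)
$Z{\left(s \right)} = 3 s$ ($Z{\left(s \right)} = 2 s + s = 3 s$)
$v{\left(X,M \right)} = 126 - 14 X$ ($v{\left(X,M \right)} = - 14 \left(-9 + X\right) = 126 - 14 X$)
$V = -98$ ($V = 126 - 224 = -98$)
$\frac{1}{N + V} = \frac{1}{-233 - 98} = \frac{1}{-331} = - \frac{1}{331}$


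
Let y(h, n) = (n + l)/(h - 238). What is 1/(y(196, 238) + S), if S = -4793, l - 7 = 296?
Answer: -42/201847 ≈ -0.00020808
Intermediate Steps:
l = 303 (l = 7 + 296 = 303)
y(h, n) = (303 + n)/(-238 + h) (y(h, n) = (n + 303)/(h - 238) = (303 + n)/(-238 + h))
1/(y(196, 238) + S) = 1/((303 + 238)/(-238 + 196) - 4793) = 1/(541/(-42) - 4793) = 1/(-1/42*541 - 4793) = 1/(-541/42 - 4793) = 1/(-201847/42) = -42/201847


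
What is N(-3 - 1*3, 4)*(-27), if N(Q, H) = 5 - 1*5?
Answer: 0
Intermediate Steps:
N(Q, H) = 0 (N(Q, H) = 5 - 5 = 0)
N(-3 - 1*3, 4)*(-27) = 0*(-27) = 0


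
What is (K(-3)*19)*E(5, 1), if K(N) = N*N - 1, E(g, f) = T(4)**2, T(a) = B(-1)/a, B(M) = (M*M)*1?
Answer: 19/2 ≈ 9.5000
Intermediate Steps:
B(M) = M**2 (B(M) = M**2*1 = M**2)
T(a) = 1/a (T(a) = (-1)**2/a = 1/a)
E(g, f) = 1/16 (E(g, f) = (1/4)**2 = 1/16)
K(N) = -1 + N**2 (K(N) = N**2 - 1 = -1 + N**2)
(K(-3)*19)*E(5, 1) = ((-1 + (-3)**2)*19)*(1/16) = ((-1 + 9)*19)*(1/16) = (8*19)*(1/16) = 152*(1/16) = 19/2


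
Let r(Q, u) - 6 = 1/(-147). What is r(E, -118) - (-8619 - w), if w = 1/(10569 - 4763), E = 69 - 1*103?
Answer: 7361276591/853482 ≈ 8625.0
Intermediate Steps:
E = -34 (E = 69 - 103 = -34)
w = 1/5806 ≈ 0.00017224
r(Q, u) = 881/147 (r(Q, u) = 6 + 1/(-147) = 6 - 1/147 = 881/147)
r(E, -118) - (-8619 - w) = 881/147 - (-8619 - 1*1/5806) = 881/147 - (-8619 - 1/5806) = 881/147 - 1*(-50041915/5806) = 881/147 + 50041915/5806 = 7361276591/853482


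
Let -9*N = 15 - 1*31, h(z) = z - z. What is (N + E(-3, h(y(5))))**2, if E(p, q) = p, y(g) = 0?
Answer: 121/81 ≈ 1.4938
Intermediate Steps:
h(z) = 0
N = 16/9 (N = -(15 - 1*31)/9 = -(15 - 31)/9 = -1/9*(-16) = 16/9 ≈ 1.7778)
(N + E(-3, h(y(5))))**2 = (16/9 - 3)**2 = (-11/9)**2 = 121/81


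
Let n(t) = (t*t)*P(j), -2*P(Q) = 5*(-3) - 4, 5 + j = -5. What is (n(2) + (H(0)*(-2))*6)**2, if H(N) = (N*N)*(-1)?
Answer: 1444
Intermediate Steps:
j = -10 (j = -5 - 5 = -10)
H(N) = -N**2 (H(N) = N**2*(-1) = -N**2)
P(Q) = 19/2 (P(Q) = -(5*(-3) - 4)/2 = -(-15 - 4)/2 = -1/2*(-19) = 19/2)
n(t) = 19*t**2/2 (n(t) = (t*t)*(19/2) = t**2*(19/2) = 19*t**2/2)
(n(2) + (H(0)*(-2))*6)**2 = ((19/2)*2**2 + (-1*0**2*(-2))*6)**2 = ((19/2)*4 + (-1*0*(-2))*6)**2 = (38 + (0*(-2))*6)**2 = (38 + 0*6)**2 = (38 + 0)**2 = 38**2 = 1444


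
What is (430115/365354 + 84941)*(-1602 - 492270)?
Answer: -7663402990852344/182677 ≈ -4.1951e+10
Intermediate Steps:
(430115/365354 + 84941)*(-1602 - 492270) = (430115*(1/365354) + 84941)*(-493872) = (430115/365354 + 84941)*(-493872) = (31033964229/365354)*(-493872) = -7663402990852344/182677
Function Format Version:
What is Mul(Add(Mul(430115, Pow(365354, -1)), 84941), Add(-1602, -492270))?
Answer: Rational(-7663402990852344, 182677) ≈ -4.1951e+10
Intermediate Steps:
Mul(Add(Mul(430115, Pow(365354, -1)), 84941), Add(-1602, -492270)) = Mul(Add(Mul(430115, Rational(1, 365354)), 84941), -493872) = Mul(Add(Rational(430115, 365354), 84941), -493872) = Mul(Rational(31033964229, 365354), -493872) = Rational(-7663402990852344, 182677)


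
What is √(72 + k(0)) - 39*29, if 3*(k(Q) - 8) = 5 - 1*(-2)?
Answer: -1131 + √741/3 ≈ -1121.9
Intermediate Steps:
k(Q) = 31/3 (k(Q) = 8 + (5 - 1*(-2))/3 = 8 + (5 + 2)/3 = 8 + (⅓)*7 = 8 + 7/3 = 31/3)
√(72 + k(0)) - 39*29 = √(72 + 31/3) - 39*29 = √(247/3) - 1131 = √741/3 - 1131 = -1131 + √741/3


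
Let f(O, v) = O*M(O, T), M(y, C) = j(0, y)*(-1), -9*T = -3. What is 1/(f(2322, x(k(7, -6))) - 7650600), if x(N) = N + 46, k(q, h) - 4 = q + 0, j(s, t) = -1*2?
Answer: -1/7645956 ≈ -1.3079e-7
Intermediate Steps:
j(s, t) = -2
T = 1/3 (T = -1/9*(-3) = 1/3 ≈ 0.33333)
M(y, C) = 2 (M(y, C) = -2*(-1) = 2)
k(q, h) = 4 + q (k(q, h) = 4 + (q + 0) = 4 + q)
x(N) = 46 + N
f(O, v) = 2*O (f(O, v) = O*2 = 2*O)
1/(f(2322, x(k(7, -6))) - 7650600) = 1/(2*2322 - 7650600) = 1/(4644 - 7650600) = 1/(-7645956) = -1/7645956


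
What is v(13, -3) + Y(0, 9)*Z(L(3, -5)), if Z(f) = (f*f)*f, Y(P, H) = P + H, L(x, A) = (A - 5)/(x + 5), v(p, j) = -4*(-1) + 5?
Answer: -549/64 ≈ -8.5781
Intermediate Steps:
v(p, j) = 9 (v(p, j) = 4 + 5 = 9)
L(x, A) = (-5 + A)/(5 + x)
Y(P, H) = H + P
Z(f) = f³ (Z(f) = f²*f = f³)
v(13, -3) + Y(0, 9)*Z(L(3, -5)) = 9 + (9 + 0)*((-5 - 5)/(5 + 3))³ = 9 + 9*(-10/8)³ = 9 + 9*((⅛)*(-10))³ = 9 + 9*(-5/4)³ = 9 + 9*(-125/64) = 9 - 1125/64 = -549/64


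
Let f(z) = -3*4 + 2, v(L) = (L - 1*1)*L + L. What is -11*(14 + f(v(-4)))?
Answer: -44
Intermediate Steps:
v(L) = L + L*(-1 + L) (v(L) = (L - 1)*L + L = (-1 + L)*L + L = L*(-1 + L) + L = L + L*(-1 + L))
f(z) = -10 (f(z) = -12 + 2 = -10)
-11*(14 + f(v(-4))) = -11*(14 - 10) = -11*4 = -44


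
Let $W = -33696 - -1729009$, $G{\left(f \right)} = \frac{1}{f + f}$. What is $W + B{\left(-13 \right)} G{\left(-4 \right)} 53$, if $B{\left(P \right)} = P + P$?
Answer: $\frac{6781941}{4} \approx 1.6955 \cdot 10^{6}$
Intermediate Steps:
$G{\left(f \right)} = \frac{1}{2 f}$
$B{\left(P \right)} = 2 P$
$W = 1695313$ ($W = -33696 + 1729009 = 1695313$)
$W + B{\left(-13 \right)} G{\left(-4 \right)} 53 = 1695313 + 2 \left(-13\right) \frac{1}{2 \left(-4\right)} 53 = 1695313 + - 26 \cdot \frac{1}{2} \left(- \frac{1}{4}\right) 53 = 1695313 + \left(-26\right) \left(- \frac{1}{8}\right) 53 = 1695313 + \frac{13}{4} \cdot 53 = 1695313 + \frac{689}{4} = \frac{6781941}{4}$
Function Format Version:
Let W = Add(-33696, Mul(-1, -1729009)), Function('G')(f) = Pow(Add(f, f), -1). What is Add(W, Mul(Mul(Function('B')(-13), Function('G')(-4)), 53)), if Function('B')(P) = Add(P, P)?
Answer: Rational(6781941, 4) ≈ 1.6955e+6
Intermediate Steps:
Function('G')(f) = Mul(Rational(1, 2), Pow(f, -1)) (Function('G')(f) = Pow(Mul(2, f), -1) = Mul(Rational(1, 2), Pow(f, -1)))
Function('B')(P) = Mul(2, P)
W = 1695313 (W = Add(-33696, 1729009) = 1695313)
Add(W, Mul(Mul(Function('B')(-13), Function('G')(-4)), 53)) = Add(1695313, Mul(Mul(Mul(2, -13), Mul(Rational(1, 2), Pow(-4, -1))), 53)) = Add(1695313, Mul(Mul(-26, Mul(Rational(1, 2), Rational(-1, 4))), 53)) = Add(1695313, Mul(Mul(-26, Rational(-1, 8)), 53)) = Add(1695313, Mul(Rational(13, 4), 53)) = Add(1695313, Rational(689, 4)) = Rational(6781941, 4)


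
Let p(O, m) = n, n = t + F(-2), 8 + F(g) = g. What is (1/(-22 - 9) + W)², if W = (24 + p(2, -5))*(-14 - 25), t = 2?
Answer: 374229025/961 ≈ 3.8942e+5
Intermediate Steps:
F(g) = -8 + g
n = -8 (n = 2 + (-8 - 2) = 2 - 10 = -8)
p(O, m) = -8
W = -624 (W = (24 - 8)*(-14 - 25) = 16*(-39) = -624)
(1/(-22 - 9) + W)² = (1/(-22 - 9) - 624)² = (1/(-31) - 624)² = (-1/31 - 624)² = (-19345/31)² = 374229025/961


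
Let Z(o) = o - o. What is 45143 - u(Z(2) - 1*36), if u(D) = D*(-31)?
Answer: 44027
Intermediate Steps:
Z(o) = 0
u(D) = -31*D
45143 - u(Z(2) - 1*36) = 45143 - (-31)*(0 - 1*36) = 45143 - (-31)*(0 - 36) = 45143 - (-31)*(-36) = 45143 - 1*1116 = 45143 - 1116 = 44027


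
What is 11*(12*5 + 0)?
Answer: 660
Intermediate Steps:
11*(12*5 + 0) = 11*(60 + 0) = 11*60 = 660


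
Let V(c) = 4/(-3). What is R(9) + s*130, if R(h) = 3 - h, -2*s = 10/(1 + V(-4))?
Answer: 1944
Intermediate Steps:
V(c) = -4/3 (V(c) = 4*(-1/3) = -4/3)
s = 15 (s = -5/(1 - 4/3) = -5/(-1/3) = -5*(-3) = -1/2*(-30) = 15)
R(9) + s*130 = (3 - 1*9) + 15*130 = (3 - 9) + 1950 = -6 + 1950 = 1944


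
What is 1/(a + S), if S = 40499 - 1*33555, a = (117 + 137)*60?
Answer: 1/22184 ≈ 4.5078e-5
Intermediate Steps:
a = 15240 (a = 254*60 = 15240)
S = 6944 (S = 40499 - 33555 = 6944)
1/(a + S) = 1/(15240 + 6944) = 1/22184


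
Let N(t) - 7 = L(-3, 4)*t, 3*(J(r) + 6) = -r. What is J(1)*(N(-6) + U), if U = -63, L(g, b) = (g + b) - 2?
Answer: 950/3 ≈ 316.67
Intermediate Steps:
L(g, b) = -2 + b + g (L(g, b) = (b + g) - 2 = -2 + b + g)
J(r) = -6 - r/3 (J(r) = -6 + (-r)/3 = -6 - r/3)
N(t) = 7 - t (N(t) = 7 + (-2 + 4 - 3)*t = 7 - t)
J(1)*(N(-6) + U) = (-6 - ⅓*1)*((7 - 1*(-6)) - 63) = (-6 - ⅓)*((7 + 6) - 63) = -19*(13 - 63)/3 = -19/3*(-50) = 950/3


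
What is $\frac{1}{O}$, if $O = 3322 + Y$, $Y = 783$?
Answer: $\frac{1}{4105} \approx 0.00024361$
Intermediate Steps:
$O = 4105$ ($O = 3322 + 783 = 4105$)
$\frac{1}{O} = \frac{1}{4105}$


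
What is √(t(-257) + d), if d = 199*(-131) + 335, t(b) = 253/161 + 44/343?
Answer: I*√61783253/49 ≈ 160.41*I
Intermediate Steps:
t(b) = 583/343 (t(b) = 253*(1/161) + 44*(1/343) = 11/7 + 44/343 = 583/343)
d = -25734 (d = -26069 + 335 = -25734)
√(t(-257) + d) = √(583/343 - 25734) = √(-8826179/343) = I*√61783253/49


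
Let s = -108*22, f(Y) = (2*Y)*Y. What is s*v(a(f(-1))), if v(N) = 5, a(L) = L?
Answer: -11880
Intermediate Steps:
f(Y) = 2*Y²
s = -2376
s*v(a(f(-1))) = -2376*5 = -11880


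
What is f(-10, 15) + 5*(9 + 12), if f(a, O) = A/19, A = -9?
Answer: 1986/19 ≈ 104.53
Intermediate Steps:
f(a, O) = -9/19
f(-10, 15) + 5*(9 + 12) = -9/19 + 5*(9 + 12) = -9/19 + 5*21 = -9/19 + 105 = 1986/19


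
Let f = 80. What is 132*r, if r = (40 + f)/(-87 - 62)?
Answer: -15840/149 ≈ -106.31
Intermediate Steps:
r = -120/149 (r = (40 + 80)/(-87 - 62) = 120/(-149) = 120*(-1/149) = -120/149 ≈ -0.80537)
132*r = 132*(-120/149) = -15840/149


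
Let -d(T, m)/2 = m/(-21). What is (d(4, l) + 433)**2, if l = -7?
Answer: 1682209/9 ≈ 1.8691e+5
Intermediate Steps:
d(T, m) = 2*m/21 (d(T, m) = -2*m/(-21) = -2*m*(-1)/21 = -(-2)*m/21 = 2*m/21)
(d(4, l) + 433)**2 = ((2/21)*(-7) + 433)**2 = (-2/3 + 433)**2 = (1297/3)**2 = 1682209/9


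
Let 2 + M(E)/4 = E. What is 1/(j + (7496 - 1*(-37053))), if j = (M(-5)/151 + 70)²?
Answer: 22801/1126895513 ≈ 2.0233e-5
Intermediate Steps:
M(E) = -8 + 4*E
j = 111133764/22801 (j = ((-8 + 4*(-5))/151 + 70)² = ((-8 - 20)*(1/151) + 70)² = (-28*1/151 + 70)² = (-28/151 + 70)² = (10542/151)² = 111133764/22801 ≈ 4874.1)
1/(j + (7496 - 1*(-37053))) = 1/(111133764/22801 + (7496 - 1*(-37053))) = 1/(111133764/22801 + (7496 + 37053)) = 1/(111133764/22801 + 44549) = 1/(1126895513/22801) = 22801/1126895513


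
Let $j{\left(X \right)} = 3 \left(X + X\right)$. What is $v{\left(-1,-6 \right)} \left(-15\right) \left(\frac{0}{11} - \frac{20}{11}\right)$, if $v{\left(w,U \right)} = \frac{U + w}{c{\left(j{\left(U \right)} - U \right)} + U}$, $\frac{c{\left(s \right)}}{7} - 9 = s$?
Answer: $\frac{700}{561} \approx 1.2478$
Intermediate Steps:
$j{\left(X \right)} = 6 X$ ($j{\left(X \right)} = 3 \cdot 2 X = 6 X$)
$c{\left(s \right)} = 63 + 7 s$
$v{\left(w,U \right)} = \frac{U + w}{63 + 36 U}$ ($v{\left(w,U \right)} = \frac{U + w}{\left(63 + 7 \left(6 U - U\right)\right) + U} = \frac{U + w}{\left(63 + 7 \cdot 5 U\right) + U} = \frac{U + w}{\left(63 + 35 U\right) + U} = \frac{U + w}{63 + 36 U}$)
$v{\left(-1,-6 \right)} \left(-15\right) \left(\frac{0}{11} - \frac{20}{11}\right) = \frac{-6 - 1}{9 \left(7 + 4 \left(-6\right)\right)} \left(-15\right) \left(\frac{0}{11} - \frac{20}{11}\right) = \frac{1}{9} \frac{1}{7 - 24} \left(-7\right) \left(-15\right) \left(0 \cdot \frac{1}{11} - \frac{20}{11}\right) = \frac{1}{9} \frac{1}{-17} \left(-7\right) \left(-15\right) \left(0 - \frac{20}{11}\right) = \frac{1}{9} \left(- \frac{1}{17}\right) \left(-7\right) \left(-15\right) \left(- \frac{20}{11}\right) = \frac{7}{153} \left(-15\right) \left(- \frac{20}{11}\right) = \left(- \frac{35}{51}\right) \left(- \frac{20}{11}\right) = \frac{700}{561}$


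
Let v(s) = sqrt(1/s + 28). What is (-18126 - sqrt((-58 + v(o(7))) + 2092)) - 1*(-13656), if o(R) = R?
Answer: -4470 - sqrt(99666 + 7*sqrt(1379))/7 ≈ -4515.2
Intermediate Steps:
v(s) = sqrt(28 + 1/s)
(-18126 - sqrt((-58 + v(o(7))) + 2092)) - 1*(-13656) = (-18126 - sqrt((-58 + sqrt(28 + 1/7)) + 2092)) - 1*(-13656) = (-18126 - sqrt((-58 + sqrt(28 + 1/7)) + 2092)) + 13656 = (-18126 - sqrt((-58 + sqrt(197/7)) + 2092)) + 13656 = (-18126 - sqrt((-58 + sqrt(1379)/7) + 2092)) + 13656 = (-18126 - sqrt(2034 + sqrt(1379)/7)) + 13656 = -4470 - sqrt(2034 + sqrt(1379)/7)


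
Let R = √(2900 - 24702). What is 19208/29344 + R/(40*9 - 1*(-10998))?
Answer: 343/524 + I*√21802/11358 ≈ 0.65458 + 0.013*I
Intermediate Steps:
R = I*√21802 (R = √(-21802) = I*√21802 ≈ 147.66*I)
19208/29344 + R/(40*9 - 1*(-10998)) = 19208/29344 + (I*√21802)/(40*9 - 1*(-10998)) = 19208*(1/29344) + (I*√21802)/(360 + 10998) = 343/524 + (I*√21802)/11358 = 343/524 + (I*√21802)*(1/11358) = 343/524 + I*√21802/11358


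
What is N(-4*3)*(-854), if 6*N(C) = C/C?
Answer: -427/3 ≈ -142.33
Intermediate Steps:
N(C) = 1/6 (N(C) = (C/C)/6 = (1/6)*1 = 1/6)
N(-4*3)*(-854) = (1/6)*(-854) = -427/3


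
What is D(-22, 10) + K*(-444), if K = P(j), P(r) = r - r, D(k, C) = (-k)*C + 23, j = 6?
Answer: 243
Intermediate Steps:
D(k, C) = 23 - C*k (D(k, C) = -C*k + 23 = 23 - C*k)
P(r) = 0
K = 0
D(-22, 10) + K*(-444) = (23 - 1*10*(-22)) + 0*(-444) = (23 + 220) + 0 = 243 + 0 = 243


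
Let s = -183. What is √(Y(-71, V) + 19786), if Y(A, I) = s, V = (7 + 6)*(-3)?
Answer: √19603 ≈ 140.01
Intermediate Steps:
V = -39 (V = 13*(-3) = -39)
Y(A, I) = -183
√(Y(-71, V) + 19786) = √(-183 + 19786) = √19603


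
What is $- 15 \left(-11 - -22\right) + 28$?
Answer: $-137$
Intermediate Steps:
$- 15 \left(-11 - -22\right) + 28 = - 15 \left(-11 + 22\right) + 28 = \left(-15\right) 11 + 28 = -165 + 28 = -137$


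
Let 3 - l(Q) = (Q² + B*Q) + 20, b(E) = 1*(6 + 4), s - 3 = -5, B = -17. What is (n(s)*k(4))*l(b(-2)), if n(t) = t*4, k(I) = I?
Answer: -1696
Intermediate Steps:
s = -2 (s = 3 - 5 = -2)
n(t) = 4*t
b(E) = 10 (b(E) = 1*10 = 10)
l(Q) = -17 - Q² + 17*Q (l(Q) = 3 - ((Q² - 17*Q) + 20) = 3 - (20 + Q² - 17*Q) = 3 + (-20 - Q² + 17*Q) = -17 - Q² + 17*Q)
(n(s)*k(4))*l(b(-2)) = ((4*(-2))*4)*(-17 - 1*10² + 17*10) = (-8*4)*(-17 - 1*100 + 170) = -32*(-17 - 100 + 170) = -32*53 = -1696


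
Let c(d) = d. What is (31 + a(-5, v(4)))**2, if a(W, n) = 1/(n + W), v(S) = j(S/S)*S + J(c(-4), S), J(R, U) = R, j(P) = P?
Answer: 23716/25 ≈ 948.64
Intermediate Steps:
v(S) = -4 + S (v(S) = (S/S)*S - 4 = 1*S - 4 = S - 4 = -4 + S)
a(W, n) = 1/(W + n)
(31 + a(-5, v(4)))**2 = (31 + 1/(-5 + (-4 + 4)))**2 = (31 + 1/(-5 + 0))**2 = (31 + 1/(-5))**2 = (31 - 1/5)**2 = (154/5)**2 = 23716/25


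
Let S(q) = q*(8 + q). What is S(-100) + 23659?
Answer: 32859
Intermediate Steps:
S(-100) + 23659 = -100*(8 - 100) + 23659 = -100*(-92) + 23659 = 9200 + 23659 = 32859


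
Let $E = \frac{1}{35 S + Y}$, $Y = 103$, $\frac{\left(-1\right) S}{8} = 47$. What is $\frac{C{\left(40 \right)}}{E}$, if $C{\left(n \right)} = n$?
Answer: $-522280$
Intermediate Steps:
$S = -376$ ($S = \left(-8\right) 47 = -376$)
$E = - \frac{1}{13057}$ ($E = \frac{1}{35 \left(-376\right) + 103} = \frac{1}{-13160 + 103} = \frac{1}{-13057} = - \frac{1}{13057} \approx -7.6587 \cdot 10^{-5}$)
$\frac{C{\left(40 \right)}}{E} = \frac{40}{- \frac{1}{13057}} = 40 \left(-13057\right) = -522280$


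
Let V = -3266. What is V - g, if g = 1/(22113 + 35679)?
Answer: -188748673/57792 ≈ -3266.0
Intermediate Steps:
g = 1/57792 ≈ 1.7303e-5
V - g = -3266 - 1*1/57792 = -3266 - 1/57792 = -188748673/57792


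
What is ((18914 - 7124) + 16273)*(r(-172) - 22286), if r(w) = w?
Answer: -630238854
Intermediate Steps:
((18914 - 7124) + 16273)*(r(-172) - 22286) = ((18914 - 7124) + 16273)*(-172 - 22286) = (11790 + 16273)*(-22458) = 28063*(-22458) = -630238854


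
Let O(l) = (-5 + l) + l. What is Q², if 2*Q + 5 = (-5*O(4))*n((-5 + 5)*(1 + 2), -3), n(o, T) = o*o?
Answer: 25/4 ≈ 6.2500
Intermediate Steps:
O(l) = -5 + 2*l
n(o, T) = o²
Q = -5/2 (Q = -5/2 + ((-5*(-5 + 2*4))*((-5 + 5)*(1 + 2))²)/2 = -5/2 + ((-5*(-5 + 8))*(0*3)²)/2 = -5/2 + (-5*3*0²)/2 = -5/2 + (-15*0)/2 = -5/2 + (½)*0 = -5/2 + 0 = -5/2 ≈ -2.5000)
Q² = (-5/2)² = 25/4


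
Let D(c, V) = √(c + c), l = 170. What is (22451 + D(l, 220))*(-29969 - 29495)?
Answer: -1335026264 - 118928*√85 ≈ -1.3361e+9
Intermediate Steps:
D(c, V) = √2*√c (D(c, V) = √(2*c) = √2*√c)
(22451 + D(l, 220))*(-29969 - 29495) = (22451 + √2*√170)*(-29969 - 29495) = (22451 + 2*√85)*(-59464) = -1335026264 - 118928*√85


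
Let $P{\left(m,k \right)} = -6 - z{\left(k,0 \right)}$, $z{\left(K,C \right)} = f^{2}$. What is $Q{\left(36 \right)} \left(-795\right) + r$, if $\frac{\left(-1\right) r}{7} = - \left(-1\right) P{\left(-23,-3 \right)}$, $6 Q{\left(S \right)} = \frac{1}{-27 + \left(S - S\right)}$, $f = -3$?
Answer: $\frac{5935}{54} \approx 109.91$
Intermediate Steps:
$z{\left(K,C \right)} = 9$ ($z{\left(K,C \right)} = \left(-3\right)^{2} = 9$)
$P{\left(m,k \right)} = -15$ ($P{\left(m,k \right)} = -6 - 9 = -15$)
$Q{\left(S \right)} = - \frac{1}{162}$ ($Q{\left(S \right)} = \frac{1}{6 \left(-27 + \left(S - S\right)\right)} = \frac{1}{6 \left(-27 + 0\right)} = \frac{1}{6 \left(-27\right)} = \frac{1}{6} \left(- \frac{1}{27}\right) = - \frac{1}{162}$)
$r = 105$ ($r = - 7 \left(- \left(-1\right) \left(-15\right)\right) = - 7 \left(\left(-1\right) 15\right) = \left(-7\right) \left(-15\right) = 105$)
$Q{\left(36 \right)} \left(-795\right) + r = \left(- \frac{1}{162}\right) \left(-795\right) + 105 = \frac{265}{54} + 105 = \frac{5935}{54}$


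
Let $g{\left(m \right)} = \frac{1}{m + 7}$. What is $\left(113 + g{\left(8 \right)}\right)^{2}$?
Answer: $\frac{2876416}{225} \approx 12784.0$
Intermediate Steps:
$g{\left(m \right)} = \frac{1}{7 + m}$
$\left(113 + g{\left(8 \right)}\right)^{2} = \left(113 + \frac{1}{7 + 8}\right)^{2} = \left(113 + \frac{1}{15}\right)^{2} = \left(\frac{1696}{15}\right)^{2} = \frac{2876416}{225}$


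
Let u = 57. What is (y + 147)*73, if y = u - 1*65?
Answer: 10147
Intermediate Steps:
y = -8 (y = 57 - 1*65 = 57 - 65 = -8)
(y + 147)*73 = (-8 + 147)*73 = 139*73 = 10147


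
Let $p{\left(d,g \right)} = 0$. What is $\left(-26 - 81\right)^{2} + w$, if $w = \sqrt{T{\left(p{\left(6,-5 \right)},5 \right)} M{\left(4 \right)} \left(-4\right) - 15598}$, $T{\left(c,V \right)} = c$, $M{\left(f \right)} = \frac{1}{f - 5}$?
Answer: $11449 + i \sqrt{15598} \approx 11449.0 + 124.89 i$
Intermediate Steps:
$M{\left(f \right)} = \frac{1}{-5 + f}$
$w = i \sqrt{15598}$ ($w = \sqrt{\frac{0}{-5 + 4} \left(-4\right) - 15598} = \sqrt{\frac{0}{-1} \left(-4\right) - 15598} = \sqrt{0 \left(-1\right) \left(-4\right) - 15598} = \sqrt{0 \left(-4\right) - 15598} = \sqrt{0 - 15598} = \sqrt{-15598} = i \sqrt{15598} \approx 124.89 i$)
$\left(-26 - 81\right)^{2} + w = \left(-26 - 81\right)^{2} + i \sqrt{15598} = \left(-107\right)^{2} + i \sqrt{15598} = 11449 + i \sqrt{15598}$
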